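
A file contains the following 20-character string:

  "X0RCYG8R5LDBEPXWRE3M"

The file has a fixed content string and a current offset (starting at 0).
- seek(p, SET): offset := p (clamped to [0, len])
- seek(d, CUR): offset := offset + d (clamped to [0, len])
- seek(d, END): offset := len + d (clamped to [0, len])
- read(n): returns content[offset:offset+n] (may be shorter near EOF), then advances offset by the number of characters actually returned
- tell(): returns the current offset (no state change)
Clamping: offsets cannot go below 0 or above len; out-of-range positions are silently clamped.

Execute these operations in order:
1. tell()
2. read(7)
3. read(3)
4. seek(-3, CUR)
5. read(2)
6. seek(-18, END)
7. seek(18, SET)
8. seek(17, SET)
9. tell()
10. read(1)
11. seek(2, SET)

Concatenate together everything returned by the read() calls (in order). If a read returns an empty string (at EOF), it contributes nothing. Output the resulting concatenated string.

Answer: X0RCYG8R5LR5E

Derivation:
After 1 (tell()): offset=0
After 2 (read(7)): returned 'X0RCYG8', offset=7
After 3 (read(3)): returned 'R5L', offset=10
After 4 (seek(-3, CUR)): offset=7
After 5 (read(2)): returned 'R5', offset=9
After 6 (seek(-18, END)): offset=2
After 7 (seek(18, SET)): offset=18
After 8 (seek(17, SET)): offset=17
After 9 (tell()): offset=17
After 10 (read(1)): returned 'E', offset=18
After 11 (seek(2, SET)): offset=2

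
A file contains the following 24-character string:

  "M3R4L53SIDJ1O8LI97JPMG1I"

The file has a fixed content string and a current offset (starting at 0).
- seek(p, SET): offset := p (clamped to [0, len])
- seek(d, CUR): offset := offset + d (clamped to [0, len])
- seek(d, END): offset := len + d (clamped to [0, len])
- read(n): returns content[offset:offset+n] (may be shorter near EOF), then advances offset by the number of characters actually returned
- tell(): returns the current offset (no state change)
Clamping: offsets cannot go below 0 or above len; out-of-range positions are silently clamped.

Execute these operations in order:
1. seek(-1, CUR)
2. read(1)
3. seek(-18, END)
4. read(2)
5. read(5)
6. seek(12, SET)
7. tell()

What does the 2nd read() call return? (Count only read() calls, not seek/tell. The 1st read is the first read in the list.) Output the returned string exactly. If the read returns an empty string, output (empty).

After 1 (seek(-1, CUR)): offset=0
After 2 (read(1)): returned 'M', offset=1
After 3 (seek(-18, END)): offset=6
After 4 (read(2)): returned '3S', offset=8
After 5 (read(5)): returned 'IDJ1O', offset=13
After 6 (seek(12, SET)): offset=12
After 7 (tell()): offset=12

Answer: 3S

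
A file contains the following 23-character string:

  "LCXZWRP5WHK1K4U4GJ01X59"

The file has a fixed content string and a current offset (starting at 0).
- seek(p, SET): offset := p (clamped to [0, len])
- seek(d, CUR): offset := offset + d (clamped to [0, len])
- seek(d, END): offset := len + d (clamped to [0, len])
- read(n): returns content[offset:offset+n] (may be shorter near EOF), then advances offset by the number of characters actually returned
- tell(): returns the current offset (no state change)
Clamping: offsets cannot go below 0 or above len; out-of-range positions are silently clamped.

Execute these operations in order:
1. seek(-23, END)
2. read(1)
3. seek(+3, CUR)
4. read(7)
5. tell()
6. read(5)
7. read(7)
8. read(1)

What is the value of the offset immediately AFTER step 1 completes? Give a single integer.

Answer: 0

Derivation:
After 1 (seek(-23, END)): offset=0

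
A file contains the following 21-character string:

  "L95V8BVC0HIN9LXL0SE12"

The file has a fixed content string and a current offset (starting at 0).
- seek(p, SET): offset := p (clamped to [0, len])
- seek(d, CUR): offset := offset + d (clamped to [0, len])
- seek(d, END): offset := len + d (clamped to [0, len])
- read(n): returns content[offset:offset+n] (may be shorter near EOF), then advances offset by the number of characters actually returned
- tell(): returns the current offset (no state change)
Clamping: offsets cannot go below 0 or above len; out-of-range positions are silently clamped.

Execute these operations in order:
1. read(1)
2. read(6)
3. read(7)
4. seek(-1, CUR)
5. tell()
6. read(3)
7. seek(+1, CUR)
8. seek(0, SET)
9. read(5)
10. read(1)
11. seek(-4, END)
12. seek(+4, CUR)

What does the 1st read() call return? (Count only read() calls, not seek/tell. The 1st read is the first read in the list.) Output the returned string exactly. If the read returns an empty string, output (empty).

Answer: L

Derivation:
After 1 (read(1)): returned 'L', offset=1
After 2 (read(6)): returned '95V8BV', offset=7
After 3 (read(7)): returned 'C0HIN9L', offset=14
After 4 (seek(-1, CUR)): offset=13
After 5 (tell()): offset=13
After 6 (read(3)): returned 'LXL', offset=16
After 7 (seek(+1, CUR)): offset=17
After 8 (seek(0, SET)): offset=0
After 9 (read(5)): returned 'L95V8', offset=5
After 10 (read(1)): returned 'B', offset=6
After 11 (seek(-4, END)): offset=17
After 12 (seek(+4, CUR)): offset=21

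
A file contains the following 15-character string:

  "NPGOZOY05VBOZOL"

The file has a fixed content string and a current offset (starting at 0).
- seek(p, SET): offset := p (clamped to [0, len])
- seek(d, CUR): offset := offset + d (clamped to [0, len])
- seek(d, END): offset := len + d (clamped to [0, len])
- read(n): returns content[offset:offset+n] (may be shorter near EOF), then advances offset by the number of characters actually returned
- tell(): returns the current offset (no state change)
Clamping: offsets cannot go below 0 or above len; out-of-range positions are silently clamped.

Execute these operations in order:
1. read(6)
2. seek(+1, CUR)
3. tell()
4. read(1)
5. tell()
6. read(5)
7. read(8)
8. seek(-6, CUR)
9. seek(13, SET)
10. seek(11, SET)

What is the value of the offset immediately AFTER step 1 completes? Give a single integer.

After 1 (read(6)): returned 'NPGOZO', offset=6

Answer: 6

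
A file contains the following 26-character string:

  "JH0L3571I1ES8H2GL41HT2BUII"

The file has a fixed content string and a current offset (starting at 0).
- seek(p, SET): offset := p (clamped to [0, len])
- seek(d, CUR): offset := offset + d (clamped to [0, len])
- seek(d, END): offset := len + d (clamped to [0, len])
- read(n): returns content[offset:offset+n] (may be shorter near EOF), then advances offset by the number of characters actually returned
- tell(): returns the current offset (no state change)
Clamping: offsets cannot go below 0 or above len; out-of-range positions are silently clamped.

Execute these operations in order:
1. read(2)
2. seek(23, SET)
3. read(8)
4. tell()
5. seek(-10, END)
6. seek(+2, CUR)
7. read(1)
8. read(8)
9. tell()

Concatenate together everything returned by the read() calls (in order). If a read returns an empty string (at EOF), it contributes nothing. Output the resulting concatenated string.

After 1 (read(2)): returned 'JH', offset=2
After 2 (seek(23, SET)): offset=23
After 3 (read(8)): returned 'UII', offset=26
After 4 (tell()): offset=26
After 5 (seek(-10, END)): offset=16
After 6 (seek(+2, CUR)): offset=18
After 7 (read(1)): returned '1', offset=19
After 8 (read(8)): returned 'HT2BUII', offset=26
After 9 (tell()): offset=26

Answer: JHUII1HT2BUII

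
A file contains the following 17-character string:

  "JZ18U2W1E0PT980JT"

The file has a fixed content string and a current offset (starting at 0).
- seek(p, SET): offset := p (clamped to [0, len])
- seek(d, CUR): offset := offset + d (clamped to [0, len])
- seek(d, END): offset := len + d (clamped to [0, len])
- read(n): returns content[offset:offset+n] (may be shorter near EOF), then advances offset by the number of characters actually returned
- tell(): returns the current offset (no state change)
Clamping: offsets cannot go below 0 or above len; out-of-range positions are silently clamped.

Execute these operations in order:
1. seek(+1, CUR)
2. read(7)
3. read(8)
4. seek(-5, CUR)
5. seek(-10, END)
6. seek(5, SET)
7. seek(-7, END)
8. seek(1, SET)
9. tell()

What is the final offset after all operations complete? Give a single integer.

Answer: 1

Derivation:
After 1 (seek(+1, CUR)): offset=1
After 2 (read(7)): returned 'Z18U2W1', offset=8
After 3 (read(8)): returned 'E0PT980J', offset=16
After 4 (seek(-5, CUR)): offset=11
After 5 (seek(-10, END)): offset=7
After 6 (seek(5, SET)): offset=5
After 7 (seek(-7, END)): offset=10
After 8 (seek(1, SET)): offset=1
After 9 (tell()): offset=1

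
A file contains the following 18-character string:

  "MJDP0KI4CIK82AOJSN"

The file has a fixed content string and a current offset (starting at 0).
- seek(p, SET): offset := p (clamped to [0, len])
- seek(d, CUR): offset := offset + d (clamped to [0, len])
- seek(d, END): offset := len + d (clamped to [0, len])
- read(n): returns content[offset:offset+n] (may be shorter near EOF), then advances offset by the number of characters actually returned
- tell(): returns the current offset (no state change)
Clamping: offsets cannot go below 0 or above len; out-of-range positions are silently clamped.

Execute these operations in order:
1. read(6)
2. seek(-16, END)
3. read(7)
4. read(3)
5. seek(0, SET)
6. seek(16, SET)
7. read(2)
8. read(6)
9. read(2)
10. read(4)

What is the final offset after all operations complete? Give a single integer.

After 1 (read(6)): returned 'MJDP0K', offset=6
After 2 (seek(-16, END)): offset=2
After 3 (read(7)): returned 'DP0KI4C', offset=9
After 4 (read(3)): returned 'IK8', offset=12
After 5 (seek(0, SET)): offset=0
After 6 (seek(16, SET)): offset=16
After 7 (read(2)): returned 'SN', offset=18
After 8 (read(6)): returned '', offset=18
After 9 (read(2)): returned '', offset=18
After 10 (read(4)): returned '', offset=18

Answer: 18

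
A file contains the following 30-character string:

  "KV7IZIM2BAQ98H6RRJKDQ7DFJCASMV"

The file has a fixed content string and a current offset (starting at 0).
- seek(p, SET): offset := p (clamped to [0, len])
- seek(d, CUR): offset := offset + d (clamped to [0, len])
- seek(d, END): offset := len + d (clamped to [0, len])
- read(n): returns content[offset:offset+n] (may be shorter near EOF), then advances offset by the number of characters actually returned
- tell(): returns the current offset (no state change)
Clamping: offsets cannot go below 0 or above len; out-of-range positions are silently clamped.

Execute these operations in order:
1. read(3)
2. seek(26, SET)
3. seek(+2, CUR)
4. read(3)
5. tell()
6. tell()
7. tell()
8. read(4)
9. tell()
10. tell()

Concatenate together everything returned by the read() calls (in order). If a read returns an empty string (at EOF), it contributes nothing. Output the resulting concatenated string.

Answer: KV7MV

Derivation:
After 1 (read(3)): returned 'KV7', offset=3
After 2 (seek(26, SET)): offset=26
After 3 (seek(+2, CUR)): offset=28
After 4 (read(3)): returned 'MV', offset=30
After 5 (tell()): offset=30
After 6 (tell()): offset=30
After 7 (tell()): offset=30
After 8 (read(4)): returned '', offset=30
After 9 (tell()): offset=30
After 10 (tell()): offset=30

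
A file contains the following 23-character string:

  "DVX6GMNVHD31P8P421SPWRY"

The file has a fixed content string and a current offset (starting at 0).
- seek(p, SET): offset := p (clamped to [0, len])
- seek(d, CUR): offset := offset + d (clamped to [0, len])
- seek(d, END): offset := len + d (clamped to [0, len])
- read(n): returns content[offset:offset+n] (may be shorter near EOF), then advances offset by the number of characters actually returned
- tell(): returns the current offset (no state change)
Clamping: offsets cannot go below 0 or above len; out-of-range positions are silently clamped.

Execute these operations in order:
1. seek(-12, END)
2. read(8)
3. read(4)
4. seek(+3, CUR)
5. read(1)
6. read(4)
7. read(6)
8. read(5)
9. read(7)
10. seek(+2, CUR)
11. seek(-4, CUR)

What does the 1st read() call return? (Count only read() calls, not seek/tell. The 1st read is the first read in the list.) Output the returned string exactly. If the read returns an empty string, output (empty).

Answer: 1P8P421S

Derivation:
After 1 (seek(-12, END)): offset=11
After 2 (read(8)): returned '1P8P421S', offset=19
After 3 (read(4)): returned 'PWRY', offset=23
After 4 (seek(+3, CUR)): offset=23
After 5 (read(1)): returned '', offset=23
After 6 (read(4)): returned '', offset=23
After 7 (read(6)): returned '', offset=23
After 8 (read(5)): returned '', offset=23
After 9 (read(7)): returned '', offset=23
After 10 (seek(+2, CUR)): offset=23
After 11 (seek(-4, CUR)): offset=19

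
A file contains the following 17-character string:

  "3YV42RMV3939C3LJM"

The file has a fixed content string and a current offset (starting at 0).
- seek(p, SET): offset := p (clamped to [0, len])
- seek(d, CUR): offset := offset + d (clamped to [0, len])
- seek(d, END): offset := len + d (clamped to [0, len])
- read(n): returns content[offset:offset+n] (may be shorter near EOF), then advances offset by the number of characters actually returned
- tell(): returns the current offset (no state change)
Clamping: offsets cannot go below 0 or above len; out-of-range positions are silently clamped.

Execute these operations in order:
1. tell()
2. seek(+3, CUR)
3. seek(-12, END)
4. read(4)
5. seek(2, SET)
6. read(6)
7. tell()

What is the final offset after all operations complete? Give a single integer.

After 1 (tell()): offset=0
After 2 (seek(+3, CUR)): offset=3
After 3 (seek(-12, END)): offset=5
After 4 (read(4)): returned 'RMV3', offset=9
After 5 (seek(2, SET)): offset=2
After 6 (read(6)): returned 'V42RMV', offset=8
After 7 (tell()): offset=8

Answer: 8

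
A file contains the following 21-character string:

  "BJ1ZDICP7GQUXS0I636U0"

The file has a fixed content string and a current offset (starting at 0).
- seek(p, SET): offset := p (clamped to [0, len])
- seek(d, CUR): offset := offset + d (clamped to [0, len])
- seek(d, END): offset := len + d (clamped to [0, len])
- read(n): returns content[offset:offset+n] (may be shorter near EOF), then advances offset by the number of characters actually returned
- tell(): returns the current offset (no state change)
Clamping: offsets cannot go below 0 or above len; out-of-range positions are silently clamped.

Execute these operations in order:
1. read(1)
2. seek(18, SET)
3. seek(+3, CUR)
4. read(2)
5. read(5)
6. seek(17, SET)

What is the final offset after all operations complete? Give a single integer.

Answer: 17

Derivation:
After 1 (read(1)): returned 'B', offset=1
After 2 (seek(18, SET)): offset=18
After 3 (seek(+3, CUR)): offset=21
After 4 (read(2)): returned '', offset=21
After 5 (read(5)): returned '', offset=21
After 6 (seek(17, SET)): offset=17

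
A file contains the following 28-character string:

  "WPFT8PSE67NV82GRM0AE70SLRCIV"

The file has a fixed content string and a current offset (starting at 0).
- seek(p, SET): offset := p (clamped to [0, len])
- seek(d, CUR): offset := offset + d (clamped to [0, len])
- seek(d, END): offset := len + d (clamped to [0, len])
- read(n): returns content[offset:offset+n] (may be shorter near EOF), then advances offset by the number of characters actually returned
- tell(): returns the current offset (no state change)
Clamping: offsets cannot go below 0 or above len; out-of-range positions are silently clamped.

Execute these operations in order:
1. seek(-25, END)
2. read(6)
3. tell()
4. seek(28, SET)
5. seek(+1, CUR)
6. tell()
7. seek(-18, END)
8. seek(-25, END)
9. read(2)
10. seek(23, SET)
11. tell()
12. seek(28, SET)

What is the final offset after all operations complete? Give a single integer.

Answer: 28

Derivation:
After 1 (seek(-25, END)): offset=3
After 2 (read(6)): returned 'T8PSE6', offset=9
After 3 (tell()): offset=9
After 4 (seek(28, SET)): offset=28
After 5 (seek(+1, CUR)): offset=28
After 6 (tell()): offset=28
After 7 (seek(-18, END)): offset=10
After 8 (seek(-25, END)): offset=3
After 9 (read(2)): returned 'T8', offset=5
After 10 (seek(23, SET)): offset=23
After 11 (tell()): offset=23
After 12 (seek(28, SET)): offset=28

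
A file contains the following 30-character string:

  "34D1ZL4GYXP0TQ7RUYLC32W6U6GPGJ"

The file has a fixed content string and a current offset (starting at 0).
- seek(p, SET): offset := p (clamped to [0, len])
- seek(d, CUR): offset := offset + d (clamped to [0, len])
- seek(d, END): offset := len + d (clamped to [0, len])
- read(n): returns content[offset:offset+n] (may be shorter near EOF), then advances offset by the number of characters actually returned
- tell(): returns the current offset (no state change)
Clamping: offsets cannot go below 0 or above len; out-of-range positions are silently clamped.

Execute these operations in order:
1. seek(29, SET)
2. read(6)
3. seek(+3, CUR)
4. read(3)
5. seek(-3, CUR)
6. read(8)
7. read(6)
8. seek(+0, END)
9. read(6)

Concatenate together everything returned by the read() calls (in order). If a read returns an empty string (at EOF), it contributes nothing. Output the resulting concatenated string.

Answer: JPGJ

Derivation:
After 1 (seek(29, SET)): offset=29
After 2 (read(6)): returned 'J', offset=30
After 3 (seek(+3, CUR)): offset=30
After 4 (read(3)): returned '', offset=30
After 5 (seek(-3, CUR)): offset=27
After 6 (read(8)): returned 'PGJ', offset=30
After 7 (read(6)): returned '', offset=30
After 8 (seek(+0, END)): offset=30
After 9 (read(6)): returned '', offset=30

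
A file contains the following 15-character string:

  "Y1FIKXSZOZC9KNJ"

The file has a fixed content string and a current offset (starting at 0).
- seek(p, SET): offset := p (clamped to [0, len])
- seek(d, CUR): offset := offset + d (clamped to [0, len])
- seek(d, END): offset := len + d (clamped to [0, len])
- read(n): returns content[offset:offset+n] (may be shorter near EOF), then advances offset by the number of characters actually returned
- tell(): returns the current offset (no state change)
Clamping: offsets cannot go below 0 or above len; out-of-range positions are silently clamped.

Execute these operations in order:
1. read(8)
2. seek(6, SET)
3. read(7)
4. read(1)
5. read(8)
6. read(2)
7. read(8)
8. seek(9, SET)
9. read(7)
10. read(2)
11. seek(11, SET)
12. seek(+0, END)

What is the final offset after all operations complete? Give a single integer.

After 1 (read(8)): returned 'Y1FIKXSZ', offset=8
After 2 (seek(6, SET)): offset=6
After 3 (read(7)): returned 'SZOZC9K', offset=13
After 4 (read(1)): returned 'N', offset=14
After 5 (read(8)): returned 'J', offset=15
After 6 (read(2)): returned '', offset=15
After 7 (read(8)): returned '', offset=15
After 8 (seek(9, SET)): offset=9
After 9 (read(7)): returned 'ZC9KNJ', offset=15
After 10 (read(2)): returned '', offset=15
After 11 (seek(11, SET)): offset=11
After 12 (seek(+0, END)): offset=15

Answer: 15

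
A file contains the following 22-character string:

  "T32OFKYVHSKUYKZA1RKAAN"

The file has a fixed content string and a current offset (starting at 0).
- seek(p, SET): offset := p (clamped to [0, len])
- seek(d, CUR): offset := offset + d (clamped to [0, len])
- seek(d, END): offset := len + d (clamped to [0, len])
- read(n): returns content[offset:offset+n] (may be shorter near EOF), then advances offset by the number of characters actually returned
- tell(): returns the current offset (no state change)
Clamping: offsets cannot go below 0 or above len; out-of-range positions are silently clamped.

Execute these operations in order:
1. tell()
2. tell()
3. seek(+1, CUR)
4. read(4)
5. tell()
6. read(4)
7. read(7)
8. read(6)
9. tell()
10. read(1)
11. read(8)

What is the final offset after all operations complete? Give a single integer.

After 1 (tell()): offset=0
After 2 (tell()): offset=0
After 3 (seek(+1, CUR)): offset=1
After 4 (read(4)): returned '32OF', offset=5
After 5 (tell()): offset=5
After 6 (read(4)): returned 'KYVH', offset=9
After 7 (read(7)): returned 'SKUYKZA', offset=16
After 8 (read(6)): returned '1RKAAN', offset=22
After 9 (tell()): offset=22
After 10 (read(1)): returned '', offset=22
After 11 (read(8)): returned '', offset=22

Answer: 22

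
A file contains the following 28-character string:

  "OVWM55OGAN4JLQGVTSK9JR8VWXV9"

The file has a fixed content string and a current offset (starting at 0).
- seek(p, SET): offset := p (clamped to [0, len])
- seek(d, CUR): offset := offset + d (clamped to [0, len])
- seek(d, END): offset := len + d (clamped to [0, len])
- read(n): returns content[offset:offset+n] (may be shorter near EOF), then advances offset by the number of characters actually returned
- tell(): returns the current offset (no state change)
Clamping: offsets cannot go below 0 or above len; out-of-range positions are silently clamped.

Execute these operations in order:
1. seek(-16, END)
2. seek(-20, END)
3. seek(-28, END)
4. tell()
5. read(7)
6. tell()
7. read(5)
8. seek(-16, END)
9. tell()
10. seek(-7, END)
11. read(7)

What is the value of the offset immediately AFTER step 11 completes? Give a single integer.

After 1 (seek(-16, END)): offset=12
After 2 (seek(-20, END)): offset=8
After 3 (seek(-28, END)): offset=0
After 4 (tell()): offset=0
After 5 (read(7)): returned 'OVWM55O', offset=7
After 6 (tell()): offset=7
After 7 (read(5)): returned 'GAN4J', offset=12
After 8 (seek(-16, END)): offset=12
After 9 (tell()): offset=12
After 10 (seek(-7, END)): offset=21
After 11 (read(7)): returned 'R8VWXV9', offset=28

Answer: 28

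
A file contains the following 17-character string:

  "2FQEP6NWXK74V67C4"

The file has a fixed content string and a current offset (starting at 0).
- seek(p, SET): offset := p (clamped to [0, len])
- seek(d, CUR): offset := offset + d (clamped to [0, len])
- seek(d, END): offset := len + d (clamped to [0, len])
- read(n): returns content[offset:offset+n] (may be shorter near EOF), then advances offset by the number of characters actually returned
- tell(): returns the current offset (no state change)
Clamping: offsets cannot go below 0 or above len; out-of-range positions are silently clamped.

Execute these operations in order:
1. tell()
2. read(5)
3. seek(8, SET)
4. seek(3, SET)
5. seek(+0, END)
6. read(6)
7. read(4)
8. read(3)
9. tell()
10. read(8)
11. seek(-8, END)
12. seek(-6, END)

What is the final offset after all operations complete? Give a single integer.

Answer: 11

Derivation:
After 1 (tell()): offset=0
After 2 (read(5)): returned '2FQEP', offset=5
After 3 (seek(8, SET)): offset=8
After 4 (seek(3, SET)): offset=3
After 5 (seek(+0, END)): offset=17
After 6 (read(6)): returned '', offset=17
After 7 (read(4)): returned '', offset=17
After 8 (read(3)): returned '', offset=17
After 9 (tell()): offset=17
After 10 (read(8)): returned '', offset=17
After 11 (seek(-8, END)): offset=9
After 12 (seek(-6, END)): offset=11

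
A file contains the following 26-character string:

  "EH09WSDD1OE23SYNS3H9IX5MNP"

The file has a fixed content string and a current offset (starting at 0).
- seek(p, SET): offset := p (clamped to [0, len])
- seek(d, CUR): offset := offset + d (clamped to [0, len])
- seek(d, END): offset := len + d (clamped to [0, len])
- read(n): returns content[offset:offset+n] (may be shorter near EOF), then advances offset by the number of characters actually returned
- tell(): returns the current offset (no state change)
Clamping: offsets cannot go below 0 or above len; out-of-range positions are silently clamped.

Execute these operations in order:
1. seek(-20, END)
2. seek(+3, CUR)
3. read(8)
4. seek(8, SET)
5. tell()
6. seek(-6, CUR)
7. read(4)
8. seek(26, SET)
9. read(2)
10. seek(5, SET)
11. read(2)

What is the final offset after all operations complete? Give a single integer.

After 1 (seek(-20, END)): offset=6
After 2 (seek(+3, CUR)): offset=9
After 3 (read(8)): returned 'OE23SYNS', offset=17
After 4 (seek(8, SET)): offset=8
After 5 (tell()): offset=8
After 6 (seek(-6, CUR)): offset=2
After 7 (read(4)): returned '09WS', offset=6
After 8 (seek(26, SET)): offset=26
After 9 (read(2)): returned '', offset=26
After 10 (seek(5, SET)): offset=5
After 11 (read(2)): returned 'SD', offset=7

Answer: 7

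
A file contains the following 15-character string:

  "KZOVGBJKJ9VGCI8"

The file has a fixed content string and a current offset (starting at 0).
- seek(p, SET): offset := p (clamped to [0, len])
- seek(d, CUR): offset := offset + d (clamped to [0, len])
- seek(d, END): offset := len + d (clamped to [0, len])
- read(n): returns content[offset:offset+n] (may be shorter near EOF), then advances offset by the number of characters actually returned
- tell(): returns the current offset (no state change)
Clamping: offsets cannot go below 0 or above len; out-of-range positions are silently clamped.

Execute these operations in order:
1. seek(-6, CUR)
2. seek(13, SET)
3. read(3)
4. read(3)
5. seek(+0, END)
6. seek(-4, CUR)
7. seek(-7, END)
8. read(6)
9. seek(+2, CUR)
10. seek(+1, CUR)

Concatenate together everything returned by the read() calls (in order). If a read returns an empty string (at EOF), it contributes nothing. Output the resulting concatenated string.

After 1 (seek(-6, CUR)): offset=0
After 2 (seek(13, SET)): offset=13
After 3 (read(3)): returned 'I8', offset=15
After 4 (read(3)): returned '', offset=15
After 5 (seek(+0, END)): offset=15
After 6 (seek(-4, CUR)): offset=11
After 7 (seek(-7, END)): offset=8
After 8 (read(6)): returned 'J9VGCI', offset=14
After 9 (seek(+2, CUR)): offset=15
After 10 (seek(+1, CUR)): offset=15

Answer: I8J9VGCI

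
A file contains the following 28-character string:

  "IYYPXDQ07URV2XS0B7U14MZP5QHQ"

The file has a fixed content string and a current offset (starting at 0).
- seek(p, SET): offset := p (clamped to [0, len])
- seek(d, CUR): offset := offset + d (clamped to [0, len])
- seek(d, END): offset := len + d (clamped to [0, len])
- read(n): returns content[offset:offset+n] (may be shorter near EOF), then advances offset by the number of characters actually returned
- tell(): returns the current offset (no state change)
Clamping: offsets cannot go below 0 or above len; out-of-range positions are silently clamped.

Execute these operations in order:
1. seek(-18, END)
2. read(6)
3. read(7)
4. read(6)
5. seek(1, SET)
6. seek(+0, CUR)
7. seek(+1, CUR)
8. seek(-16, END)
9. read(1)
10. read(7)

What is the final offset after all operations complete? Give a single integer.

After 1 (seek(-18, END)): offset=10
After 2 (read(6)): returned 'RV2XS0', offset=16
After 3 (read(7)): returned 'B7U14MZ', offset=23
After 4 (read(6)): returned 'P5QHQ', offset=28
After 5 (seek(1, SET)): offset=1
After 6 (seek(+0, CUR)): offset=1
After 7 (seek(+1, CUR)): offset=2
After 8 (seek(-16, END)): offset=12
After 9 (read(1)): returned '2', offset=13
After 10 (read(7)): returned 'XS0B7U1', offset=20

Answer: 20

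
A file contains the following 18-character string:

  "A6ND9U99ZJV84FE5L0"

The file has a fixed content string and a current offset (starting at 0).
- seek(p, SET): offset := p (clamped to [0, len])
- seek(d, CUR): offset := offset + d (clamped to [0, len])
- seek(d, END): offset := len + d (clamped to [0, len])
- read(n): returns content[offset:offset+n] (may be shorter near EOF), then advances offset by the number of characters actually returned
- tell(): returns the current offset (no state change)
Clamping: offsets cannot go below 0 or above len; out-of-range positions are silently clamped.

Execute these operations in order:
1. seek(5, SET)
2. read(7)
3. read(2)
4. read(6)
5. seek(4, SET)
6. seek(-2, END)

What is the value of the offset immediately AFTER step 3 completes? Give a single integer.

Answer: 14

Derivation:
After 1 (seek(5, SET)): offset=5
After 2 (read(7)): returned 'U99ZJV8', offset=12
After 3 (read(2)): returned '4F', offset=14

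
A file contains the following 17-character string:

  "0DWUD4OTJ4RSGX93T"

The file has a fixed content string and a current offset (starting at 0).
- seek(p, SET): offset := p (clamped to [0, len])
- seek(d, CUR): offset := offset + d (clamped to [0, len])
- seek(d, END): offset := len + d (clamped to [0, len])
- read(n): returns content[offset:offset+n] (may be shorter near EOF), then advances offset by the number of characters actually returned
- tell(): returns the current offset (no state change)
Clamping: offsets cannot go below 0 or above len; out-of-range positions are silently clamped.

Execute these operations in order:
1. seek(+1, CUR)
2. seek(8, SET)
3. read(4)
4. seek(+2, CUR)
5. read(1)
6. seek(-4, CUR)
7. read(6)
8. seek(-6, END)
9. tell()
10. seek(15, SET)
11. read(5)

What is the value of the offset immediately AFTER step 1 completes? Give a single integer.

After 1 (seek(+1, CUR)): offset=1

Answer: 1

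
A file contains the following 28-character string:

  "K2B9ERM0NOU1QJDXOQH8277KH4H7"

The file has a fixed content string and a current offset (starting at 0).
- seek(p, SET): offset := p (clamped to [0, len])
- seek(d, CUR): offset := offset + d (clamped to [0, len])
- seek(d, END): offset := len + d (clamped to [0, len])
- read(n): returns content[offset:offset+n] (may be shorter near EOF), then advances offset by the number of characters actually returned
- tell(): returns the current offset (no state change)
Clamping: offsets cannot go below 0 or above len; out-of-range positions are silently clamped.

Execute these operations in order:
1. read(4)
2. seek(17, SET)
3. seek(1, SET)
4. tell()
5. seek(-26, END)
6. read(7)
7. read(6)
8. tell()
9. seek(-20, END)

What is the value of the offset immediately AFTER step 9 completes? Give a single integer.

Answer: 8

Derivation:
After 1 (read(4)): returned 'K2B9', offset=4
After 2 (seek(17, SET)): offset=17
After 3 (seek(1, SET)): offset=1
After 4 (tell()): offset=1
After 5 (seek(-26, END)): offset=2
After 6 (read(7)): returned 'B9ERM0N', offset=9
After 7 (read(6)): returned 'OU1QJD', offset=15
After 8 (tell()): offset=15
After 9 (seek(-20, END)): offset=8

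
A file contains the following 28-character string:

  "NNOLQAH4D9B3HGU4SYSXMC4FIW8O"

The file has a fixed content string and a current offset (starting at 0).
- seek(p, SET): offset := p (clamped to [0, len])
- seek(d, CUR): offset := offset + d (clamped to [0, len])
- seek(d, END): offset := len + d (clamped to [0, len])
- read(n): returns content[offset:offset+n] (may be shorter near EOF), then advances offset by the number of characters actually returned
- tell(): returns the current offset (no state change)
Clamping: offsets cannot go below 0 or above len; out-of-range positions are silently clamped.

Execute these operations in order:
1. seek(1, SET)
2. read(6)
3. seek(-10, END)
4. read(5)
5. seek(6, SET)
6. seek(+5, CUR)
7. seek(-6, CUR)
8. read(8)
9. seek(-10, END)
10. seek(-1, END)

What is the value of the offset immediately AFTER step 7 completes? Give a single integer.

Answer: 5

Derivation:
After 1 (seek(1, SET)): offset=1
After 2 (read(6)): returned 'NOLQAH', offset=7
After 3 (seek(-10, END)): offset=18
After 4 (read(5)): returned 'SXMC4', offset=23
After 5 (seek(6, SET)): offset=6
After 6 (seek(+5, CUR)): offset=11
After 7 (seek(-6, CUR)): offset=5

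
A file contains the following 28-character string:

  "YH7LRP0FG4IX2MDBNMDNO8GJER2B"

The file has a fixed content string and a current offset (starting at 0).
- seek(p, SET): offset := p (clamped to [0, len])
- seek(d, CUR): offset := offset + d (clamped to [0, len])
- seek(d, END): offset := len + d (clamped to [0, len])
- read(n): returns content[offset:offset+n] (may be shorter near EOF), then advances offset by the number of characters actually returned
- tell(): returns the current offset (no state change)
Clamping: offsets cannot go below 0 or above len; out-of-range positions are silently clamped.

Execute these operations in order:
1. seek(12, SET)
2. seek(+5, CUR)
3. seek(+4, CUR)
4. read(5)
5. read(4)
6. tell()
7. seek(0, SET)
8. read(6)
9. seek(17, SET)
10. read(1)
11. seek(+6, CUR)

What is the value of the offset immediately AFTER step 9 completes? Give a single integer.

After 1 (seek(12, SET)): offset=12
After 2 (seek(+5, CUR)): offset=17
After 3 (seek(+4, CUR)): offset=21
After 4 (read(5)): returned '8GJER', offset=26
After 5 (read(4)): returned '2B', offset=28
After 6 (tell()): offset=28
After 7 (seek(0, SET)): offset=0
After 8 (read(6)): returned 'YH7LRP', offset=6
After 9 (seek(17, SET)): offset=17

Answer: 17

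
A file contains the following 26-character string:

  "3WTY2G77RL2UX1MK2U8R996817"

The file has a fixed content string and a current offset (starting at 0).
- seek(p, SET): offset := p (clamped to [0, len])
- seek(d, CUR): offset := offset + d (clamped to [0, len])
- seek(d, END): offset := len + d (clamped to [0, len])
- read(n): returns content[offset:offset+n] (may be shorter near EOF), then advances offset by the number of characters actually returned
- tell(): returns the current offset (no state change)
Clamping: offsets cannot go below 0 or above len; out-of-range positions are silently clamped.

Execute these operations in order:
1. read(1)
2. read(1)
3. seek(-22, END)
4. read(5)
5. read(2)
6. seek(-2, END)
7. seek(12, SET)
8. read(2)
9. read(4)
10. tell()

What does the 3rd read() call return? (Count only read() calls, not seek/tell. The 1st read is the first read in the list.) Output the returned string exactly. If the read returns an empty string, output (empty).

Answer: 2G77R

Derivation:
After 1 (read(1)): returned '3', offset=1
After 2 (read(1)): returned 'W', offset=2
After 3 (seek(-22, END)): offset=4
After 4 (read(5)): returned '2G77R', offset=9
After 5 (read(2)): returned 'L2', offset=11
After 6 (seek(-2, END)): offset=24
After 7 (seek(12, SET)): offset=12
After 8 (read(2)): returned 'X1', offset=14
After 9 (read(4)): returned 'MK2U', offset=18
After 10 (tell()): offset=18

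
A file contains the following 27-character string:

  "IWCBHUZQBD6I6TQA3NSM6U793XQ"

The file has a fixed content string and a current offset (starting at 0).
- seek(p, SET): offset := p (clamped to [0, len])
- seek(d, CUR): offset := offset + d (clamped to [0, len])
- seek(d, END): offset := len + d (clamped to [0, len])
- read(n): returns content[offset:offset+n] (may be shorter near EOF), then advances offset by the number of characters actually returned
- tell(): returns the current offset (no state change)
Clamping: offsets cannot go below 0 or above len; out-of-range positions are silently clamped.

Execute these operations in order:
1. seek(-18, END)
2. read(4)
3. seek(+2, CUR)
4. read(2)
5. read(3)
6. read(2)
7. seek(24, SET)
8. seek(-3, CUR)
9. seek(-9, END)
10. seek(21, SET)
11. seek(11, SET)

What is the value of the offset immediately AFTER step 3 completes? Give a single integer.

After 1 (seek(-18, END)): offset=9
After 2 (read(4)): returned 'D6I6', offset=13
After 3 (seek(+2, CUR)): offset=15

Answer: 15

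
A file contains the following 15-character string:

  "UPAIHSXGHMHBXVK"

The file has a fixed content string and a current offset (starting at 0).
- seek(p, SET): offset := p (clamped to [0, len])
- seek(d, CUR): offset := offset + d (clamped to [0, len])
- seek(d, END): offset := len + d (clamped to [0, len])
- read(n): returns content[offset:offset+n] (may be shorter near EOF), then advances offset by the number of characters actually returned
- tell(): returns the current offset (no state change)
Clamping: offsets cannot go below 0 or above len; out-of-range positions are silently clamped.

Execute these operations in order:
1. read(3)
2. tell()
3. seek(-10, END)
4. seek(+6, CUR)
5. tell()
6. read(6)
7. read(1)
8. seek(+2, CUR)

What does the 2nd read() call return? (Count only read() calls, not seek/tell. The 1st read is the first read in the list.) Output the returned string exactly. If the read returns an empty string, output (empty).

After 1 (read(3)): returned 'UPA', offset=3
After 2 (tell()): offset=3
After 3 (seek(-10, END)): offset=5
After 4 (seek(+6, CUR)): offset=11
After 5 (tell()): offset=11
After 6 (read(6)): returned 'BXVK', offset=15
After 7 (read(1)): returned '', offset=15
After 8 (seek(+2, CUR)): offset=15

Answer: BXVK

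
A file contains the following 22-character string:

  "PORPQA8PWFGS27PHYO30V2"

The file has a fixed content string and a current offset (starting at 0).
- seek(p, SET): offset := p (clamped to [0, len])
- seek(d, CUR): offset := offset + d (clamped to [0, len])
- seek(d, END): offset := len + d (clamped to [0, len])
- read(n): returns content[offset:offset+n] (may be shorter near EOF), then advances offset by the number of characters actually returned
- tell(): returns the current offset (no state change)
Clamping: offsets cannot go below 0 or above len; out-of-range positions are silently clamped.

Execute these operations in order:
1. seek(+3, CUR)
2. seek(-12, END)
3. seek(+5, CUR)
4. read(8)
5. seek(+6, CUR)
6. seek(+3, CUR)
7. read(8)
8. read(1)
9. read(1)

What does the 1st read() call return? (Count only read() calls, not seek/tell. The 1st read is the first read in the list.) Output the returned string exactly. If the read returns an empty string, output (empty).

After 1 (seek(+3, CUR)): offset=3
After 2 (seek(-12, END)): offset=10
After 3 (seek(+5, CUR)): offset=15
After 4 (read(8)): returned 'HYO30V2', offset=22
After 5 (seek(+6, CUR)): offset=22
After 6 (seek(+3, CUR)): offset=22
After 7 (read(8)): returned '', offset=22
After 8 (read(1)): returned '', offset=22
After 9 (read(1)): returned '', offset=22

Answer: HYO30V2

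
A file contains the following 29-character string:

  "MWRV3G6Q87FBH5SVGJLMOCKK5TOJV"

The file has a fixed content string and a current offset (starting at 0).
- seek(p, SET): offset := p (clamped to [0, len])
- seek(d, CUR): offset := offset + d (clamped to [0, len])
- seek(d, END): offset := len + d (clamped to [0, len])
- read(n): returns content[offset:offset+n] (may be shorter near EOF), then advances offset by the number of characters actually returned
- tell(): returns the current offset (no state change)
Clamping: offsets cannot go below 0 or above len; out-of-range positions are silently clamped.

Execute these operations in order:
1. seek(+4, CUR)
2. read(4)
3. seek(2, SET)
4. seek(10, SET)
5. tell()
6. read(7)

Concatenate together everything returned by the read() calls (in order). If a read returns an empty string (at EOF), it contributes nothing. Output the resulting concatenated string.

Answer: 3G6QFBH5SVG

Derivation:
After 1 (seek(+4, CUR)): offset=4
After 2 (read(4)): returned '3G6Q', offset=8
After 3 (seek(2, SET)): offset=2
After 4 (seek(10, SET)): offset=10
After 5 (tell()): offset=10
After 6 (read(7)): returned 'FBH5SVG', offset=17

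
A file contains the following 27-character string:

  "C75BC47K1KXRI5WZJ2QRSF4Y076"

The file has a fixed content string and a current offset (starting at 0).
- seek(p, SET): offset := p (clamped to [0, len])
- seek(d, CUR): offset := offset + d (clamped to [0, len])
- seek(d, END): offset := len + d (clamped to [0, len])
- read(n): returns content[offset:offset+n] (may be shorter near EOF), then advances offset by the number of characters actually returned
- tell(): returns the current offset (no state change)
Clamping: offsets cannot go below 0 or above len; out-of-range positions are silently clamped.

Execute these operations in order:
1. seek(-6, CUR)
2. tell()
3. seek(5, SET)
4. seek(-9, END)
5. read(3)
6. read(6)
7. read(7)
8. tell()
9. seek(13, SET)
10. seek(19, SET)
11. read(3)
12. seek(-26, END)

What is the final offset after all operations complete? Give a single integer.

Answer: 1

Derivation:
After 1 (seek(-6, CUR)): offset=0
After 2 (tell()): offset=0
After 3 (seek(5, SET)): offset=5
After 4 (seek(-9, END)): offset=18
After 5 (read(3)): returned 'QRS', offset=21
After 6 (read(6)): returned 'F4Y076', offset=27
After 7 (read(7)): returned '', offset=27
After 8 (tell()): offset=27
After 9 (seek(13, SET)): offset=13
After 10 (seek(19, SET)): offset=19
After 11 (read(3)): returned 'RSF', offset=22
After 12 (seek(-26, END)): offset=1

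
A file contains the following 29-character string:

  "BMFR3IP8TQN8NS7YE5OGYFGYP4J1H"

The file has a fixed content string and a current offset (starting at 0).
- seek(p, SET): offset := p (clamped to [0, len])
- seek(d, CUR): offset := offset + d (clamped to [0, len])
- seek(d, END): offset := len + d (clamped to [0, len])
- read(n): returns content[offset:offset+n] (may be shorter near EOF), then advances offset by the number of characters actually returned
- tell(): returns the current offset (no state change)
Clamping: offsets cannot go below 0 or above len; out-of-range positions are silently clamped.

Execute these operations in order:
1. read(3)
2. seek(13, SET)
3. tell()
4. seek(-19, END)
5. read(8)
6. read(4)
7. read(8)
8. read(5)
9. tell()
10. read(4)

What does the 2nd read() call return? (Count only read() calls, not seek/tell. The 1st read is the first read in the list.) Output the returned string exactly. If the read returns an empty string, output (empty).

Answer: N8NS7YE5

Derivation:
After 1 (read(3)): returned 'BMF', offset=3
After 2 (seek(13, SET)): offset=13
After 3 (tell()): offset=13
After 4 (seek(-19, END)): offset=10
After 5 (read(8)): returned 'N8NS7YE5', offset=18
After 6 (read(4)): returned 'OGYF', offset=22
After 7 (read(8)): returned 'GYP4J1H', offset=29
After 8 (read(5)): returned '', offset=29
After 9 (tell()): offset=29
After 10 (read(4)): returned '', offset=29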